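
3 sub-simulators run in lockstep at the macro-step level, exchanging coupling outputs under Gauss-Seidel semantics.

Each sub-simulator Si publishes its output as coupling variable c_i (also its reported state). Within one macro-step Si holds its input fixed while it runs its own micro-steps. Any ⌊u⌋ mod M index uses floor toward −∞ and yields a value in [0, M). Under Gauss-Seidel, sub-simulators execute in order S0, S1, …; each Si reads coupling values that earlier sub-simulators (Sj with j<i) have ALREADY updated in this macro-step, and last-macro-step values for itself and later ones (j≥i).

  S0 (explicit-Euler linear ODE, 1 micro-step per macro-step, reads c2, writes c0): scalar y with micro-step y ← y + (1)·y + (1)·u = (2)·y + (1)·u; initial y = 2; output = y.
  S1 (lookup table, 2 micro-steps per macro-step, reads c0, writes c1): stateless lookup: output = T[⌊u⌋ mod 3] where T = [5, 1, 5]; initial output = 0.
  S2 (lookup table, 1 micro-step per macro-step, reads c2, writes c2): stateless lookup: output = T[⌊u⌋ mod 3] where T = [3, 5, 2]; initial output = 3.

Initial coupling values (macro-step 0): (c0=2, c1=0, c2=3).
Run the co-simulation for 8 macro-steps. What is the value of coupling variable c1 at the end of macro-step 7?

c1 at macro-step 7 = 1

macro 1: S0 reads c2=3 → after 1×micro: 7; S1 reads c0=7 → after 2×micro: 1; S2 reads c2=3 → after 1×micro: 3 ⇒ (c0=7, c1=1, c2=3)
macro 2: S0 reads c2=3 → after 1×micro: 17; S1 reads c0=17 → after 2×micro: 5; S2 reads c2=3 → after 1×micro: 3 ⇒ (c0=17, c1=5, c2=3)
macro 3: S0 reads c2=3 → after 1×micro: 37; S1 reads c0=37 → after 2×micro: 1; S2 reads c2=3 → after 1×micro: 3 ⇒ (c0=37, c1=1, c2=3)
macro 4: S0 reads c2=3 → after 1×micro: 77; S1 reads c0=77 → after 2×micro: 5; S2 reads c2=3 → after 1×micro: 3 ⇒ (c0=77, c1=5, c2=3)
macro 5: S0 reads c2=3 → after 1×micro: 157; S1 reads c0=157 → after 2×micro: 1; S2 reads c2=3 → after 1×micro: 3 ⇒ (c0=157, c1=1, c2=3)
macro 6: S0 reads c2=3 → after 1×micro: 317; S1 reads c0=317 → after 2×micro: 5; S2 reads c2=3 → after 1×micro: 3 ⇒ (c0=317, c1=5, c2=3)
macro 7: S0 reads c2=3 → after 1×micro: 637; S1 reads c0=637 → after 2×micro: 1; S2 reads c2=3 → after 1×micro: 3 ⇒ (c0=637, c1=1, c2=3)
macro 8: S0 reads c2=3 → after 1×micro: 1277; S1 reads c0=1277 → after 2×micro: 5; S2 reads c2=3 → after 1×micro: 3 ⇒ (c0=1277, c1=5, c2=3)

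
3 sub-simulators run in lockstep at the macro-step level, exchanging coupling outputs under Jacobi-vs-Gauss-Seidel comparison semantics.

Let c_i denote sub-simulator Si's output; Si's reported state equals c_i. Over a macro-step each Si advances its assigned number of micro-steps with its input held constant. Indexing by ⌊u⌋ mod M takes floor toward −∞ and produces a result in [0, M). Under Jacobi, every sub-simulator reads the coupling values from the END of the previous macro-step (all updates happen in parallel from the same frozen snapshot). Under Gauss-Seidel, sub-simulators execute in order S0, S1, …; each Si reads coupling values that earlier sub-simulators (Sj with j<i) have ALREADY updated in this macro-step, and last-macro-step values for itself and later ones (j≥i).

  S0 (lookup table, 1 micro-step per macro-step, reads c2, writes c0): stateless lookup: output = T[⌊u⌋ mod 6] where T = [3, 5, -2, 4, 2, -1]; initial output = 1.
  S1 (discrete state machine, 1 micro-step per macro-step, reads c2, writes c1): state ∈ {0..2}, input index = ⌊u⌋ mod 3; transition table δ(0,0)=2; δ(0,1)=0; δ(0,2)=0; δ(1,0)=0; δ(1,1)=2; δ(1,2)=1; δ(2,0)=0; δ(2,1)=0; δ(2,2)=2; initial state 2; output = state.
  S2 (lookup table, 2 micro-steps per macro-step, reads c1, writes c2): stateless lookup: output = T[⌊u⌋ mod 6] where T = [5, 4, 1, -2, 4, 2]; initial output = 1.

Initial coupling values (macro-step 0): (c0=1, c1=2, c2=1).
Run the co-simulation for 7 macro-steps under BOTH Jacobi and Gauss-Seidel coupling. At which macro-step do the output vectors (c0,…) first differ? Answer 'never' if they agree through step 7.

[Jacobi] macro 1: S0 reads c2=1 → after 1×micro: 5; S1 reads c2=1 → after 1×micro: 0; S2 reads c1=2 → after 2×micro: 1 ⇒ (c0=5, c1=0, c2=1)
[Jacobi] macro 2: S0 reads c2=1 → after 1×micro: 5; S1 reads c2=1 → after 1×micro: 0; S2 reads c1=0 → after 2×micro: 5 ⇒ (c0=5, c1=0, c2=5)
[Jacobi] macro 3: S0 reads c2=5 → after 1×micro: -1; S1 reads c2=5 → after 1×micro: 0; S2 reads c1=0 → after 2×micro: 5 ⇒ (c0=-1, c1=0, c2=5)
[Jacobi] macro 4: S0 reads c2=5 → after 1×micro: -1; S1 reads c2=5 → after 1×micro: 0; S2 reads c1=0 → after 2×micro: 5 ⇒ (c0=-1, c1=0, c2=5)
[Jacobi] macro 5: S0 reads c2=5 → after 1×micro: -1; S1 reads c2=5 → after 1×micro: 0; S2 reads c1=0 → after 2×micro: 5 ⇒ (c0=-1, c1=0, c2=5)
[Jacobi] macro 6: S0 reads c2=5 → after 1×micro: -1; S1 reads c2=5 → after 1×micro: 0; S2 reads c1=0 → after 2×micro: 5 ⇒ (c0=-1, c1=0, c2=5)
[Jacobi] macro 7: S0 reads c2=5 → after 1×micro: -1; S1 reads c2=5 → after 1×micro: 0; S2 reads c1=0 → after 2×micro: 5 ⇒ (c0=-1, c1=0, c2=5)
[Gauss-Seidel] macro 1: S0 reads c2=1 → after 1×micro: 5; S1 reads c2=1 → after 1×micro: 0; S2 reads c1=0 → after 2×micro: 5 ⇒ (c0=5, c1=0, c2=5)
[Gauss-Seidel] macro 2: S0 reads c2=5 → after 1×micro: -1; S1 reads c2=5 → after 1×micro: 0; S2 reads c1=0 → after 2×micro: 5 ⇒ (c0=-1, c1=0, c2=5)
[Gauss-Seidel] macro 3: S0 reads c2=5 → after 1×micro: -1; S1 reads c2=5 → after 1×micro: 0; S2 reads c1=0 → after 2×micro: 5 ⇒ (c0=-1, c1=0, c2=5)
[Gauss-Seidel] macro 4: S0 reads c2=5 → after 1×micro: -1; S1 reads c2=5 → after 1×micro: 0; S2 reads c1=0 → after 2×micro: 5 ⇒ (c0=-1, c1=0, c2=5)
[Gauss-Seidel] macro 5: S0 reads c2=5 → after 1×micro: -1; S1 reads c2=5 → after 1×micro: 0; S2 reads c1=0 → after 2×micro: 5 ⇒ (c0=-1, c1=0, c2=5)
[Gauss-Seidel] macro 6: S0 reads c2=5 → after 1×micro: -1; S1 reads c2=5 → after 1×micro: 0; S2 reads c1=0 → after 2×micro: 5 ⇒ (c0=-1, c1=0, c2=5)
[Gauss-Seidel] macro 7: S0 reads c2=5 → after 1×micro: -1; S1 reads c2=5 → after 1×micro: 0; S2 reads c1=0 → after 2×micro: 5 ⇒ (c0=-1, c1=0, c2=5)

first divergence at macro-step: 1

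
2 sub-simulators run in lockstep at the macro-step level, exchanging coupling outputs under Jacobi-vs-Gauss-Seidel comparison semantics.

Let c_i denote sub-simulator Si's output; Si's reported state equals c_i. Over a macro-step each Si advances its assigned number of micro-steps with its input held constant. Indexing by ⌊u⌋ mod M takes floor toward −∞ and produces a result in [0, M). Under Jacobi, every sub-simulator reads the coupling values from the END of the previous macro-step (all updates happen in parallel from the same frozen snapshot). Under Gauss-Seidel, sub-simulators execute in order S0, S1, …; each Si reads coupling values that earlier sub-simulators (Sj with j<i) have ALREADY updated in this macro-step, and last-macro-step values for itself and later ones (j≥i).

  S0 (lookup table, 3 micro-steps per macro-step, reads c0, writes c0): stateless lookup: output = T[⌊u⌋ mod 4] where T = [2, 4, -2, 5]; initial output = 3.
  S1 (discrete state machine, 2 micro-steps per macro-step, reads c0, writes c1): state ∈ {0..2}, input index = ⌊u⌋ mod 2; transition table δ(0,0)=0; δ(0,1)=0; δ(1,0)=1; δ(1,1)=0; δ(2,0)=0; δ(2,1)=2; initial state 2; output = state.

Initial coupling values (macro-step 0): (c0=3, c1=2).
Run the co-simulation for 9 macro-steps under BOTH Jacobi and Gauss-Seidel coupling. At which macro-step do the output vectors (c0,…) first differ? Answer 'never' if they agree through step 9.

first divergence at macro-step: 2

[Jacobi] macro 1: S0 reads c0=3 → after 3×micro: 5; S1 reads c0=3 → after 2×micro: 2 ⇒ (c0=5, c1=2)
[Jacobi] macro 2: S0 reads c0=5 → after 3×micro: 4; S1 reads c0=5 → after 2×micro: 2 ⇒ (c0=4, c1=2)
[Jacobi] macro 3: S0 reads c0=4 → after 3×micro: 2; S1 reads c0=4 → after 2×micro: 0 ⇒ (c0=2, c1=0)
[Jacobi] macro 4: S0 reads c0=2 → after 3×micro: -2; S1 reads c0=2 → after 2×micro: 0 ⇒ (c0=-2, c1=0)
[Jacobi] macro 5: S0 reads c0=-2 → after 3×micro: -2; S1 reads c0=-2 → after 2×micro: 0 ⇒ (c0=-2, c1=0)
[Jacobi] macro 6: S0 reads c0=-2 → after 3×micro: -2; S1 reads c0=-2 → after 2×micro: 0 ⇒ (c0=-2, c1=0)
[Jacobi] macro 7: S0 reads c0=-2 → after 3×micro: -2; S1 reads c0=-2 → after 2×micro: 0 ⇒ (c0=-2, c1=0)
[Jacobi] macro 8: S0 reads c0=-2 → after 3×micro: -2; S1 reads c0=-2 → after 2×micro: 0 ⇒ (c0=-2, c1=0)
[Jacobi] macro 9: S0 reads c0=-2 → after 3×micro: -2; S1 reads c0=-2 → after 2×micro: 0 ⇒ (c0=-2, c1=0)
[Gauss-Seidel] macro 1: S0 reads c0=3 → after 3×micro: 5; S1 reads c0=5 → after 2×micro: 2 ⇒ (c0=5, c1=2)
[Gauss-Seidel] macro 2: S0 reads c0=5 → after 3×micro: 4; S1 reads c0=4 → after 2×micro: 0 ⇒ (c0=4, c1=0)
[Gauss-Seidel] macro 3: S0 reads c0=4 → after 3×micro: 2; S1 reads c0=2 → after 2×micro: 0 ⇒ (c0=2, c1=0)
[Gauss-Seidel] macro 4: S0 reads c0=2 → after 3×micro: -2; S1 reads c0=-2 → after 2×micro: 0 ⇒ (c0=-2, c1=0)
[Gauss-Seidel] macro 5: S0 reads c0=-2 → after 3×micro: -2; S1 reads c0=-2 → after 2×micro: 0 ⇒ (c0=-2, c1=0)
[Gauss-Seidel] macro 6: S0 reads c0=-2 → after 3×micro: -2; S1 reads c0=-2 → after 2×micro: 0 ⇒ (c0=-2, c1=0)
[Gauss-Seidel] macro 7: S0 reads c0=-2 → after 3×micro: -2; S1 reads c0=-2 → after 2×micro: 0 ⇒ (c0=-2, c1=0)
[Gauss-Seidel] macro 8: S0 reads c0=-2 → after 3×micro: -2; S1 reads c0=-2 → after 2×micro: 0 ⇒ (c0=-2, c1=0)
[Gauss-Seidel] macro 9: S0 reads c0=-2 → after 3×micro: -2; S1 reads c0=-2 → after 2×micro: 0 ⇒ (c0=-2, c1=0)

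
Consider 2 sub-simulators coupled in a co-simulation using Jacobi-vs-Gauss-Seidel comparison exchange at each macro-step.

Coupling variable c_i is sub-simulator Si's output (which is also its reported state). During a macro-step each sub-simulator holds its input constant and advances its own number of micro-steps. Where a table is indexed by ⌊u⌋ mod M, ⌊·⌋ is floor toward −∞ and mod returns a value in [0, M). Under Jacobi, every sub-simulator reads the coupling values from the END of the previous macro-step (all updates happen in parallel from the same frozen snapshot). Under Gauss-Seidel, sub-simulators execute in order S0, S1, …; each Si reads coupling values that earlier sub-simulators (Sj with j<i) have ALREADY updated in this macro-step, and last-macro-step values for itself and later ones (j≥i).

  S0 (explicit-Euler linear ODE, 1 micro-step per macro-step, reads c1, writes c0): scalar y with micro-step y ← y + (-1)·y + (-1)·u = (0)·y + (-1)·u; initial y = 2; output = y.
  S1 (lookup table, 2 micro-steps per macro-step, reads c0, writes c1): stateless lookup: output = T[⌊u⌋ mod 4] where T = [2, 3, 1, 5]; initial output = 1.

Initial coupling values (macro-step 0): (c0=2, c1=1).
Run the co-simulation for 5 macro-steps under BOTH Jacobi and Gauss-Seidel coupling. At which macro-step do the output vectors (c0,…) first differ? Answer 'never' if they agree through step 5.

first divergence at macro-step: 1

[Jacobi] macro 1: S0 reads c1=1 → after 1×micro: -1; S1 reads c0=2 → after 2×micro: 1 ⇒ (c0=-1, c1=1)
[Jacobi] macro 2: S0 reads c1=1 → after 1×micro: -1; S1 reads c0=-1 → after 2×micro: 5 ⇒ (c0=-1, c1=5)
[Jacobi] macro 3: S0 reads c1=5 → after 1×micro: -5; S1 reads c0=-1 → after 2×micro: 5 ⇒ (c0=-5, c1=5)
[Jacobi] macro 4: S0 reads c1=5 → after 1×micro: -5; S1 reads c0=-5 → after 2×micro: 5 ⇒ (c0=-5, c1=5)
[Jacobi] macro 5: S0 reads c1=5 → after 1×micro: -5; S1 reads c0=-5 → after 2×micro: 5 ⇒ (c0=-5, c1=5)
[Gauss-Seidel] macro 1: S0 reads c1=1 → after 1×micro: -1; S1 reads c0=-1 → after 2×micro: 5 ⇒ (c0=-1, c1=5)
[Gauss-Seidel] macro 2: S0 reads c1=5 → after 1×micro: -5; S1 reads c0=-5 → after 2×micro: 5 ⇒ (c0=-5, c1=5)
[Gauss-Seidel] macro 3: S0 reads c1=5 → after 1×micro: -5; S1 reads c0=-5 → after 2×micro: 5 ⇒ (c0=-5, c1=5)
[Gauss-Seidel] macro 4: S0 reads c1=5 → after 1×micro: -5; S1 reads c0=-5 → after 2×micro: 5 ⇒ (c0=-5, c1=5)
[Gauss-Seidel] macro 5: S0 reads c1=5 → after 1×micro: -5; S1 reads c0=-5 → after 2×micro: 5 ⇒ (c0=-5, c1=5)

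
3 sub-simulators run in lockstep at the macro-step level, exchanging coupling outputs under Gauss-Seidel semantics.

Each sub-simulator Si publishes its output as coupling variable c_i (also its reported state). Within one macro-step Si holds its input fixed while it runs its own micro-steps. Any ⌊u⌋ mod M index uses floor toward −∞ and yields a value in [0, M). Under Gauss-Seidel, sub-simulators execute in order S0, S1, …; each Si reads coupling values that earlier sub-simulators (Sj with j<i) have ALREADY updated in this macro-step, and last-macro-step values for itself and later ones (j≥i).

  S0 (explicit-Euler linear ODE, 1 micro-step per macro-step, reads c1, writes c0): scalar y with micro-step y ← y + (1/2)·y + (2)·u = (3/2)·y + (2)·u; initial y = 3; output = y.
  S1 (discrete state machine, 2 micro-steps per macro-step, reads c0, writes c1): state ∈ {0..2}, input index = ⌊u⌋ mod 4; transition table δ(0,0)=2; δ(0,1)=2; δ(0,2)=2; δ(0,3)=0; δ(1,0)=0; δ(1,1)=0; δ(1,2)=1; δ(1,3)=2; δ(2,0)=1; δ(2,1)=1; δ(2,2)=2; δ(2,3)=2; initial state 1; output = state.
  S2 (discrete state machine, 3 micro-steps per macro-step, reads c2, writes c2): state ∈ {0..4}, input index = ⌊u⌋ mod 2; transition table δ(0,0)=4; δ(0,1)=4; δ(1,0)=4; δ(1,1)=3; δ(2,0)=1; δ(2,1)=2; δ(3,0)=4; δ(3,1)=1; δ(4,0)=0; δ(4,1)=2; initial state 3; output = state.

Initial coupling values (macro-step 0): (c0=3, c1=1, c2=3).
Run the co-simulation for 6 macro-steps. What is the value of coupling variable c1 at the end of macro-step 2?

macro 1: S0 reads c1=1 → after 1×micro: 13/2; S1 reads c0=13/2 → after 2×micro: 1; S2 reads c2=3 → after 3×micro: 1 ⇒ (c0=13/2, c1=1, c2=1)
macro 2: S0 reads c1=1 → after 1×micro: 47/4; S1 reads c0=47/4 → after 2×micro: 2; S2 reads c2=1 → after 3×micro: 3 ⇒ (c0=47/4, c1=2, c2=3)
macro 3: S0 reads c1=2 → after 1×micro: 173/8; S1 reads c0=173/8 → after 2×micro: 0; S2 reads c2=3 → after 3×micro: 1 ⇒ (c0=173/8, c1=0, c2=1)
macro 4: S0 reads c1=0 → after 1×micro: 519/16; S1 reads c0=519/16 → after 2×micro: 1; S2 reads c2=1 → after 3×micro: 3 ⇒ (c0=519/16, c1=1, c2=3)
macro 5: S0 reads c1=1 → after 1×micro: 1621/32; S1 reads c0=1621/32 → after 2×micro: 1; S2 reads c2=3 → after 3×micro: 1 ⇒ (c0=1621/32, c1=1, c2=1)
macro 6: S0 reads c1=1 → after 1×micro: 4991/64; S1 reads c0=4991/64 → after 2×micro: 2; S2 reads c2=1 → after 3×micro: 3 ⇒ (c0=4991/64, c1=2, c2=3)

c1 at macro-step 2 = 2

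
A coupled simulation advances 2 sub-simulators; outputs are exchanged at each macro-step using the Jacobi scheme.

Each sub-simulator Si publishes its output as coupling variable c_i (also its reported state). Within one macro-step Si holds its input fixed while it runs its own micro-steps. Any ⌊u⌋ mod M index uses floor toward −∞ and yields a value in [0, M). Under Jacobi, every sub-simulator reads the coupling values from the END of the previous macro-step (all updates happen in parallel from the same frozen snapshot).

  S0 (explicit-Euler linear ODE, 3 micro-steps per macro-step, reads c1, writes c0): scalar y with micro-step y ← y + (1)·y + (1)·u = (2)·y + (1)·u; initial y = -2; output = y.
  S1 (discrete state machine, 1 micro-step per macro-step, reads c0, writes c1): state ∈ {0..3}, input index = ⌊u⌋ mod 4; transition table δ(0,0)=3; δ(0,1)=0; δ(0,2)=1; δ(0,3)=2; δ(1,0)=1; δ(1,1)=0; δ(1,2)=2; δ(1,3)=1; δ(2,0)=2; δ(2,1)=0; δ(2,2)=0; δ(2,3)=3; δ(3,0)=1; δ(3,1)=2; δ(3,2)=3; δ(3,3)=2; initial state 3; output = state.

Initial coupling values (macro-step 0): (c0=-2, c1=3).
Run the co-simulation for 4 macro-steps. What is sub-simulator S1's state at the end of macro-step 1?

S1 state at macro-step 1 = 3

macro 1: S0 reads c1=3 → after 3×micro: 5; S1 reads c0=-2 → after 1×micro: 3 ⇒ (c0=5, c1=3)
macro 2: S0 reads c1=3 → after 3×micro: 61; S1 reads c0=5 → after 1×micro: 2 ⇒ (c0=61, c1=2)
macro 3: S0 reads c1=2 → after 3×micro: 502; S1 reads c0=61 → after 1×micro: 0 ⇒ (c0=502, c1=0)
macro 4: S0 reads c1=0 → after 3×micro: 4016; S1 reads c0=502 → after 1×micro: 1 ⇒ (c0=4016, c1=1)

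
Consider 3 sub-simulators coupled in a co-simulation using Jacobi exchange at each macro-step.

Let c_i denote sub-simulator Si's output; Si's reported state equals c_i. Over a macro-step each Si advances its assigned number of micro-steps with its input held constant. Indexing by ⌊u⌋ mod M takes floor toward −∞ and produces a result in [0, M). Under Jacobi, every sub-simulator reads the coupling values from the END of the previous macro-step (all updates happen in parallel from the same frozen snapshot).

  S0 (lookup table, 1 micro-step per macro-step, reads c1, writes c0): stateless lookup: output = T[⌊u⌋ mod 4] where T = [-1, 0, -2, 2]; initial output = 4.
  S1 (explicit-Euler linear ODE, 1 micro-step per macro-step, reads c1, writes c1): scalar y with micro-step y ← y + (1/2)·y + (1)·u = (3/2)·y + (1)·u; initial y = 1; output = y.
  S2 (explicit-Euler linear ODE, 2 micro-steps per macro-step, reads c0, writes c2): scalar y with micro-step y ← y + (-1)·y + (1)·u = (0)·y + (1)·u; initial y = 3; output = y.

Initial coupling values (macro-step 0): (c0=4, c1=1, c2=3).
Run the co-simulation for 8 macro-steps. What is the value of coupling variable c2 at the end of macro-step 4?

c2 at macro-step 4 = -2

macro 1: S0 reads c1=1 → after 1×micro: 0; S1 reads c1=1 → after 1×micro: 5/2; S2 reads c0=4 → after 2×micro: 4 ⇒ (c0=0, c1=5/2, c2=4)
macro 2: S0 reads c1=5/2 → after 1×micro: -2; S1 reads c1=5/2 → after 1×micro: 25/4; S2 reads c0=0 → after 2×micro: 0 ⇒ (c0=-2, c1=25/4, c2=0)
macro 3: S0 reads c1=25/4 → after 1×micro: -2; S1 reads c1=25/4 → after 1×micro: 125/8; S2 reads c0=-2 → after 2×micro: -2 ⇒ (c0=-2, c1=125/8, c2=-2)
macro 4: S0 reads c1=125/8 → after 1×micro: 2; S1 reads c1=125/8 → after 1×micro: 625/16; S2 reads c0=-2 → after 2×micro: -2 ⇒ (c0=2, c1=625/16, c2=-2)
macro 5: S0 reads c1=625/16 → after 1×micro: 2; S1 reads c1=625/16 → after 1×micro: 3125/32; S2 reads c0=2 → after 2×micro: 2 ⇒ (c0=2, c1=3125/32, c2=2)
macro 6: S0 reads c1=3125/32 → after 1×micro: 0; S1 reads c1=3125/32 → after 1×micro: 15625/64; S2 reads c0=2 → after 2×micro: 2 ⇒ (c0=0, c1=15625/64, c2=2)
macro 7: S0 reads c1=15625/64 → after 1×micro: -1; S1 reads c1=15625/64 → after 1×micro: 78125/128; S2 reads c0=0 → after 2×micro: 0 ⇒ (c0=-1, c1=78125/128, c2=0)
macro 8: S0 reads c1=78125/128 → after 1×micro: -2; S1 reads c1=78125/128 → after 1×micro: 390625/256; S2 reads c0=-1 → after 2×micro: -1 ⇒ (c0=-2, c1=390625/256, c2=-1)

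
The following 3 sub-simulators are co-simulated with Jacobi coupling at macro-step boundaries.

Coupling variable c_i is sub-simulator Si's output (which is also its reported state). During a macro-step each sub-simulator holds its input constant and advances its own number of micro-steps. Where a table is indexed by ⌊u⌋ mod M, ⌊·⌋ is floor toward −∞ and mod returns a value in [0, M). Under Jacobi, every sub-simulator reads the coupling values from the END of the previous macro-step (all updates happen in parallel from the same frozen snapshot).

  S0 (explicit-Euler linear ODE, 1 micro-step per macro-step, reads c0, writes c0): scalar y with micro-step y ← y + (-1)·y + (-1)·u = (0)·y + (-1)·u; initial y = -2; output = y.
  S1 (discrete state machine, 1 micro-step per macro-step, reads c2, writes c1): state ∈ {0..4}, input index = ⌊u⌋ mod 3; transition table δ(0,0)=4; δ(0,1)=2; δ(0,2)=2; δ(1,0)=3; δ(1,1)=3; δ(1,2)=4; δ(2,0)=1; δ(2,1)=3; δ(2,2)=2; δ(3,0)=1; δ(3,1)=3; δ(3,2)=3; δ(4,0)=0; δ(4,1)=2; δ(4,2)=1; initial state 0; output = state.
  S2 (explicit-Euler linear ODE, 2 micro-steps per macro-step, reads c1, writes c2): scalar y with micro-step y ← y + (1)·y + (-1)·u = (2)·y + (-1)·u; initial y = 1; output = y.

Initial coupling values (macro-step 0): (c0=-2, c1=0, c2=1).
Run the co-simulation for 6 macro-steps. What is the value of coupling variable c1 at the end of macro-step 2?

c1 at macro-step 2 = 3

macro 1: S0 reads c0=-2 → after 1×micro: 2; S1 reads c2=1 → after 1×micro: 2; S2 reads c1=0 → after 2×micro: 4 ⇒ (c0=2, c1=2, c2=4)
macro 2: S0 reads c0=2 → after 1×micro: -2; S1 reads c2=4 → after 1×micro: 3; S2 reads c1=2 → after 2×micro: 10 ⇒ (c0=-2, c1=3, c2=10)
macro 3: S0 reads c0=-2 → after 1×micro: 2; S1 reads c2=10 → after 1×micro: 3; S2 reads c1=3 → after 2×micro: 31 ⇒ (c0=2, c1=3, c2=31)
macro 4: S0 reads c0=2 → after 1×micro: -2; S1 reads c2=31 → after 1×micro: 3; S2 reads c1=3 → after 2×micro: 115 ⇒ (c0=-2, c1=3, c2=115)
macro 5: S0 reads c0=-2 → after 1×micro: 2; S1 reads c2=115 → after 1×micro: 3; S2 reads c1=3 → after 2×micro: 451 ⇒ (c0=2, c1=3, c2=451)
macro 6: S0 reads c0=2 → after 1×micro: -2; S1 reads c2=451 → after 1×micro: 3; S2 reads c1=3 → after 2×micro: 1795 ⇒ (c0=-2, c1=3, c2=1795)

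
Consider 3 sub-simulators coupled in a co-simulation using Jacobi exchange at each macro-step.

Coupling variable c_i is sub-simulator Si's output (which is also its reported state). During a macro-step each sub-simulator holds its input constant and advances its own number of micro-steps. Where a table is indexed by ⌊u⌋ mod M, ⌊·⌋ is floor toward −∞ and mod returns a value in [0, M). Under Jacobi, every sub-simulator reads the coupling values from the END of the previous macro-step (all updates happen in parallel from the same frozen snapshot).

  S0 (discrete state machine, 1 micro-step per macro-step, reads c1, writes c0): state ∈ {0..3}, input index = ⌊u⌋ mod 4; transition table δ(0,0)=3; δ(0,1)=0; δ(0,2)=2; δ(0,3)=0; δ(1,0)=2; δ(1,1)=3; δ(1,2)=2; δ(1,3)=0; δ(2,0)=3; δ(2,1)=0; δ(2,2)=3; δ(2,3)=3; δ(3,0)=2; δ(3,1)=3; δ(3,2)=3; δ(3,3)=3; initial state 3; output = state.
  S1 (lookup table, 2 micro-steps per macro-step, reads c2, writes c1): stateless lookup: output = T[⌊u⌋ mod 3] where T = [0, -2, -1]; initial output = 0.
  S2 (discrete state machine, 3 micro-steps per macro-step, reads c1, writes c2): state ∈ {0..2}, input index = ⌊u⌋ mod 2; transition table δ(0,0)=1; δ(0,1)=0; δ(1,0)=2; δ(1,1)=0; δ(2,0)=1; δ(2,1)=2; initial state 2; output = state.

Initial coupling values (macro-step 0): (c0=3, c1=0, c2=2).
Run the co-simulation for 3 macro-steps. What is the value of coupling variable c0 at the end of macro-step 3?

macro 1: S0 reads c1=0 → after 1×micro: 2; S1 reads c2=2 → after 2×micro: -1; S2 reads c1=0 → after 3×micro: 1 ⇒ (c0=2, c1=-1, c2=1)
macro 2: S0 reads c1=-1 → after 1×micro: 3; S1 reads c2=1 → after 2×micro: -2; S2 reads c1=-1 → after 3×micro: 0 ⇒ (c0=3, c1=-2, c2=0)
macro 3: S0 reads c1=-2 → after 1×micro: 3; S1 reads c2=0 → after 2×micro: 0; S2 reads c1=-2 → after 3×micro: 1 ⇒ (c0=3, c1=0, c2=1)

c0 at macro-step 3 = 3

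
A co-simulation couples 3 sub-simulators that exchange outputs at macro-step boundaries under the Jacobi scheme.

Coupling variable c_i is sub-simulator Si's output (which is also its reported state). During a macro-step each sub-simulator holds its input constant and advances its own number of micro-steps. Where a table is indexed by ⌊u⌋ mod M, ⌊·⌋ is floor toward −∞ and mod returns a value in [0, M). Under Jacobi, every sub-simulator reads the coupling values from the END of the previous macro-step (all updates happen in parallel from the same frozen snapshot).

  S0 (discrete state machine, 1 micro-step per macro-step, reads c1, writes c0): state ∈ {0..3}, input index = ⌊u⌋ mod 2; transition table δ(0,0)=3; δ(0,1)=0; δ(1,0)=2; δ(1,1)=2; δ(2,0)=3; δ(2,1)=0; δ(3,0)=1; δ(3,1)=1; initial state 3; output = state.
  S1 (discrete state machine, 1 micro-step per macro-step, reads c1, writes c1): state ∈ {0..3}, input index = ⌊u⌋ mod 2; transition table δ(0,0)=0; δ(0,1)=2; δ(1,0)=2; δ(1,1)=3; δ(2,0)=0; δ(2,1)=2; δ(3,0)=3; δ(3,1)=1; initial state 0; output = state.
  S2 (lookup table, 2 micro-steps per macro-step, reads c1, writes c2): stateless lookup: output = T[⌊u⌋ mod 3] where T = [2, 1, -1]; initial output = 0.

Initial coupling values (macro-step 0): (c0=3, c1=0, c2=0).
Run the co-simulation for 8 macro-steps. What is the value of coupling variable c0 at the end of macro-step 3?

c0 at macro-step 3 = 3

macro 1: S0 reads c1=0 → after 1×micro: 1; S1 reads c1=0 → after 1×micro: 0; S2 reads c1=0 → after 2×micro: 2 ⇒ (c0=1, c1=0, c2=2)
macro 2: S0 reads c1=0 → after 1×micro: 2; S1 reads c1=0 → after 1×micro: 0; S2 reads c1=0 → after 2×micro: 2 ⇒ (c0=2, c1=0, c2=2)
macro 3: S0 reads c1=0 → after 1×micro: 3; S1 reads c1=0 → after 1×micro: 0; S2 reads c1=0 → after 2×micro: 2 ⇒ (c0=3, c1=0, c2=2)
macro 4: S0 reads c1=0 → after 1×micro: 1; S1 reads c1=0 → after 1×micro: 0; S2 reads c1=0 → after 2×micro: 2 ⇒ (c0=1, c1=0, c2=2)
macro 5: S0 reads c1=0 → after 1×micro: 2; S1 reads c1=0 → after 1×micro: 0; S2 reads c1=0 → after 2×micro: 2 ⇒ (c0=2, c1=0, c2=2)
macro 6: S0 reads c1=0 → after 1×micro: 3; S1 reads c1=0 → after 1×micro: 0; S2 reads c1=0 → after 2×micro: 2 ⇒ (c0=3, c1=0, c2=2)
macro 7: S0 reads c1=0 → after 1×micro: 1; S1 reads c1=0 → after 1×micro: 0; S2 reads c1=0 → after 2×micro: 2 ⇒ (c0=1, c1=0, c2=2)
macro 8: S0 reads c1=0 → after 1×micro: 2; S1 reads c1=0 → after 1×micro: 0; S2 reads c1=0 → after 2×micro: 2 ⇒ (c0=2, c1=0, c2=2)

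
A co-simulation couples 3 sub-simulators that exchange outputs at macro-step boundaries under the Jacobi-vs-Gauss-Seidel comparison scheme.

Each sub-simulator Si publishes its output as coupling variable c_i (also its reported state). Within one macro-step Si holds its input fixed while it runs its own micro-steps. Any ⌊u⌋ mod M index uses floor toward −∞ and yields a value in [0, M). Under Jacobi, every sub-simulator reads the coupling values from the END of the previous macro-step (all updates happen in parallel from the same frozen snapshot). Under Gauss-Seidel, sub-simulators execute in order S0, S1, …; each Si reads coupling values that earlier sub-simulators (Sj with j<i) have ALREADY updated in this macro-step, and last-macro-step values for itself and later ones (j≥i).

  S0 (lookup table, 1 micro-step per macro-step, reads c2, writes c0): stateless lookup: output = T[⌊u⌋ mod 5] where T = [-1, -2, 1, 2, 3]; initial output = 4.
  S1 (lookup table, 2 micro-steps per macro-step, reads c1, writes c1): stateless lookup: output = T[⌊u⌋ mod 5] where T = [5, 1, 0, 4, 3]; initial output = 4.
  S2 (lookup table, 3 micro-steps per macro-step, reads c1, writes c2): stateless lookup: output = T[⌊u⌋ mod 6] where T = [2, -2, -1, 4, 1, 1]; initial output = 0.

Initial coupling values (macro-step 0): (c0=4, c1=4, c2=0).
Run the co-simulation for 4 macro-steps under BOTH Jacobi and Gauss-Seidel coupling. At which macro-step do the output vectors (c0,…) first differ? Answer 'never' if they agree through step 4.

first divergence at macro-step: 1

[Jacobi] macro 1: S0 reads c2=0 → after 1×micro: -1; S1 reads c1=4 → after 2×micro: 3; S2 reads c1=4 → after 3×micro: 1 ⇒ (c0=-1, c1=3, c2=1)
[Jacobi] macro 2: S0 reads c2=1 → after 1×micro: -2; S1 reads c1=3 → after 2×micro: 4; S2 reads c1=3 → after 3×micro: 4 ⇒ (c0=-2, c1=4, c2=4)
[Jacobi] macro 3: S0 reads c2=4 → after 1×micro: 3; S1 reads c1=4 → after 2×micro: 3; S2 reads c1=4 → after 3×micro: 1 ⇒ (c0=3, c1=3, c2=1)
[Jacobi] macro 4: S0 reads c2=1 → after 1×micro: -2; S1 reads c1=3 → after 2×micro: 4; S2 reads c1=3 → after 3×micro: 4 ⇒ (c0=-2, c1=4, c2=4)
[Gauss-Seidel] macro 1: S0 reads c2=0 → after 1×micro: -1; S1 reads c1=4 → after 2×micro: 3; S2 reads c1=3 → after 3×micro: 4 ⇒ (c0=-1, c1=3, c2=4)
[Gauss-Seidel] macro 2: S0 reads c2=4 → after 1×micro: 3; S1 reads c1=3 → after 2×micro: 4; S2 reads c1=4 → after 3×micro: 1 ⇒ (c0=3, c1=4, c2=1)
[Gauss-Seidel] macro 3: S0 reads c2=1 → after 1×micro: -2; S1 reads c1=4 → after 2×micro: 3; S2 reads c1=3 → after 3×micro: 4 ⇒ (c0=-2, c1=3, c2=4)
[Gauss-Seidel] macro 4: S0 reads c2=4 → after 1×micro: 3; S1 reads c1=3 → after 2×micro: 4; S2 reads c1=4 → after 3×micro: 1 ⇒ (c0=3, c1=4, c2=1)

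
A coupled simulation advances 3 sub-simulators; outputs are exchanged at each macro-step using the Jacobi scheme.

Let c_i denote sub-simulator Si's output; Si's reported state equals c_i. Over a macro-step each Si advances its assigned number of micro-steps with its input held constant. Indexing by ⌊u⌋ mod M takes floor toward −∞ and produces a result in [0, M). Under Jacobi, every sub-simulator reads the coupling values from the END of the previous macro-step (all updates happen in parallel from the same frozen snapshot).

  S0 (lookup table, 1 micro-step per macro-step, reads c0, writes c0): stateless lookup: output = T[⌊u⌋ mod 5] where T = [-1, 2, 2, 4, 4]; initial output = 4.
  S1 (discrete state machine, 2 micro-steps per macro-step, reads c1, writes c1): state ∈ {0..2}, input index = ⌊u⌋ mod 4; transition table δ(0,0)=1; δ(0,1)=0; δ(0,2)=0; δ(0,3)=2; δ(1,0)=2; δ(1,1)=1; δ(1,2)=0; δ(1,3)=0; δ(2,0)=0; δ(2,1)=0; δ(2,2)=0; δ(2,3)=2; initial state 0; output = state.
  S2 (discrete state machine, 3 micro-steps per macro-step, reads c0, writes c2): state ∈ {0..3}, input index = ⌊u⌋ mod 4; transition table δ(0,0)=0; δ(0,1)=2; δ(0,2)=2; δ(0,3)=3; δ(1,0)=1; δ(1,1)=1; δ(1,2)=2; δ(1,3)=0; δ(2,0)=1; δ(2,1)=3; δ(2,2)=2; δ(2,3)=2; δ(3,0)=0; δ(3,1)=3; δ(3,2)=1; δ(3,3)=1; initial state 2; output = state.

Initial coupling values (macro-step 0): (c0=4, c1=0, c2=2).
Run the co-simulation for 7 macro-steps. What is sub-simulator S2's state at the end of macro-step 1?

S2 state at macro-step 1 = 1

macro 1: S0 reads c0=4 → after 1×micro: 4; S1 reads c1=0 → after 2×micro: 2; S2 reads c0=4 → after 3×micro: 1 ⇒ (c0=4, c1=2, c2=1)
macro 2: S0 reads c0=4 → after 1×micro: 4; S1 reads c1=2 → after 2×micro: 0; S2 reads c0=4 → after 3×micro: 1 ⇒ (c0=4, c1=0, c2=1)
macro 3: S0 reads c0=4 → after 1×micro: 4; S1 reads c1=0 → after 2×micro: 2; S2 reads c0=4 → after 3×micro: 1 ⇒ (c0=4, c1=2, c2=1)
macro 4: S0 reads c0=4 → after 1×micro: 4; S1 reads c1=2 → after 2×micro: 0; S2 reads c0=4 → after 3×micro: 1 ⇒ (c0=4, c1=0, c2=1)
macro 5: S0 reads c0=4 → after 1×micro: 4; S1 reads c1=0 → after 2×micro: 2; S2 reads c0=4 → after 3×micro: 1 ⇒ (c0=4, c1=2, c2=1)
macro 6: S0 reads c0=4 → after 1×micro: 4; S1 reads c1=2 → after 2×micro: 0; S2 reads c0=4 → after 3×micro: 1 ⇒ (c0=4, c1=0, c2=1)
macro 7: S0 reads c0=4 → after 1×micro: 4; S1 reads c1=0 → after 2×micro: 2; S2 reads c0=4 → after 3×micro: 1 ⇒ (c0=4, c1=2, c2=1)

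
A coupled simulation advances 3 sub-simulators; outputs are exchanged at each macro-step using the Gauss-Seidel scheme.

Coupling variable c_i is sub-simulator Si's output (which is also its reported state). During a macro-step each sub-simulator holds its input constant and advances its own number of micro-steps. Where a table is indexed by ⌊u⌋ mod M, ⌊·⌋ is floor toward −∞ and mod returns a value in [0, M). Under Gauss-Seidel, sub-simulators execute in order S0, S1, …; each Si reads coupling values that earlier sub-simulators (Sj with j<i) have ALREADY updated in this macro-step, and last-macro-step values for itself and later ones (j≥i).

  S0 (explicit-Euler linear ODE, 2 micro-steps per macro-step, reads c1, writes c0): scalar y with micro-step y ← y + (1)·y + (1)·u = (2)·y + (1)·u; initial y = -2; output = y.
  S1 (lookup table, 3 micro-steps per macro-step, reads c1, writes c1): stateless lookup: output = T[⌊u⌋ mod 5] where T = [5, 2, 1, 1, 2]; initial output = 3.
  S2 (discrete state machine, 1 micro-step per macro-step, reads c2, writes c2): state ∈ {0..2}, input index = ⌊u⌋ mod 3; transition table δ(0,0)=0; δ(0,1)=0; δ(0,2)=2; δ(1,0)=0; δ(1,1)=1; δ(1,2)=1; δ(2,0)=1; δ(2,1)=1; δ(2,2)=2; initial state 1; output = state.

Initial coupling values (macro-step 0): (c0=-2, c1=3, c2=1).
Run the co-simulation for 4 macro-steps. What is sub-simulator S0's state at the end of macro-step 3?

S0 state at macro-step 3 = 34

macro 1: S0 reads c1=3 → after 2×micro: 1; S1 reads c1=3 → after 3×micro: 1; S2 reads c2=1 → after 1×micro: 1 ⇒ (c0=1, c1=1, c2=1)
macro 2: S0 reads c1=1 → after 2×micro: 7; S1 reads c1=1 → after 3×micro: 2; S2 reads c2=1 → after 1×micro: 1 ⇒ (c0=7, c1=2, c2=1)
macro 3: S0 reads c1=2 → after 2×micro: 34; S1 reads c1=2 → after 3×micro: 1; S2 reads c2=1 → after 1×micro: 1 ⇒ (c0=34, c1=1, c2=1)
macro 4: S0 reads c1=1 → after 2×micro: 139; S1 reads c1=1 → after 3×micro: 2; S2 reads c2=1 → after 1×micro: 1 ⇒ (c0=139, c1=2, c2=1)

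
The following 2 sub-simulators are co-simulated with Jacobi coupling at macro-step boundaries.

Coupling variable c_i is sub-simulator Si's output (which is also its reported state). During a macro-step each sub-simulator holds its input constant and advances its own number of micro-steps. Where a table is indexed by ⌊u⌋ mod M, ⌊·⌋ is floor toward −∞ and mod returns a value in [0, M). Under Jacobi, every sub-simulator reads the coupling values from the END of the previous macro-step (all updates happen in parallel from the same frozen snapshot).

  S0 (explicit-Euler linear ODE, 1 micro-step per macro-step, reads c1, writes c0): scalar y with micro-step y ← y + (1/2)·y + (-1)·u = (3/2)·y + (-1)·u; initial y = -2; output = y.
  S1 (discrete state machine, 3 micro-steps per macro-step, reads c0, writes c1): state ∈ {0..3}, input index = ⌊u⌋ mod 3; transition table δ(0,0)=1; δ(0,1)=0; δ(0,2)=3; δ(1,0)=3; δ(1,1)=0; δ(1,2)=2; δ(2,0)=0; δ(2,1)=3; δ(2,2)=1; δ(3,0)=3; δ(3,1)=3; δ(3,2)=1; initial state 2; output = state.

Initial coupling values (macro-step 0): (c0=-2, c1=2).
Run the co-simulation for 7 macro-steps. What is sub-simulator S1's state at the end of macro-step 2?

S1 state at macro-step 2 = 3

macro 1: S0 reads c1=2 → after 1×micro: -5; S1 reads c0=-2 → after 3×micro: 3 ⇒ (c0=-5, c1=3)
macro 2: S0 reads c1=3 → after 1×micro: -21/2; S1 reads c0=-5 → after 3×micro: 3 ⇒ (c0=-21/2, c1=3)
macro 3: S0 reads c1=3 → after 1×micro: -75/4; S1 reads c0=-21/2 → after 3×micro: 3 ⇒ (c0=-75/4, c1=3)
macro 4: S0 reads c1=3 → after 1×micro: -249/8; S1 reads c0=-75/4 → after 3×micro: 1 ⇒ (c0=-249/8, c1=1)
macro 5: S0 reads c1=1 → after 1×micro: -763/16; S1 reads c0=-249/8 → after 3×micro: 0 ⇒ (c0=-763/16, c1=0)
macro 6: S0 reads c1=0 → after 1×micro: -2289/32; S1 reads c0=-763/16 → after 3×micro: 3 ⇒ (c0=-2289/32, c1=3)
macro 7: S0 reads c1=3 → after 1×micro: -7059/64; S1 reads c0=-2289/32 → after 3×micro: 3 ⇒ (c0=-7059/64, c1=3)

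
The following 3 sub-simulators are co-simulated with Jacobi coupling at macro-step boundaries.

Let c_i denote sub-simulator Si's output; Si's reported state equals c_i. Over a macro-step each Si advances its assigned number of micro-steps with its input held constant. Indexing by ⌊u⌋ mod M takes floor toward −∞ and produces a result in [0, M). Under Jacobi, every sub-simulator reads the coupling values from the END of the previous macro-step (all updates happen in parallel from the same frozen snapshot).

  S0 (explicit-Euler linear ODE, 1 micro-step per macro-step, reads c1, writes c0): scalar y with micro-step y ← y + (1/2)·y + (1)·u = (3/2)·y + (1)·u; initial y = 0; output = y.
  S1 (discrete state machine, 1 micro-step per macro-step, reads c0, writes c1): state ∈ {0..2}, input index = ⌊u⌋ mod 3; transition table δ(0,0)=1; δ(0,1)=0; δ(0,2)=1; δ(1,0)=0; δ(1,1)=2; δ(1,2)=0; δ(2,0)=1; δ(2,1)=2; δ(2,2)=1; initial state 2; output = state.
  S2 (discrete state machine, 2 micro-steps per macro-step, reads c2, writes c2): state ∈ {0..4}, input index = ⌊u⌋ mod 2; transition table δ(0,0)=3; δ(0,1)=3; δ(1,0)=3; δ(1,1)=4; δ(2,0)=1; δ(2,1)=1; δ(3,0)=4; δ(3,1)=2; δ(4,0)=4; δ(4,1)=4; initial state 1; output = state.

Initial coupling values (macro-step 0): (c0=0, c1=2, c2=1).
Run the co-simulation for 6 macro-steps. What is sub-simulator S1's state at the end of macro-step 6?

macro 1: S0 reads c1=2 → after 1×micro: 2; S1 reads c0=0 → after 1×micro: 1; S2 reads c2=1 → after 2×micro: 4 ⇒ (c0=2, c1=1, c2=4)
macro 2: S0 reads c1=1 → after 1×micro: 4; S1 reads c0=2 → after 1×micro: 0; S2 reads c2=4 → after 2×micro: 4 ⇒ (c0=4, c1=0, c2=4)
macro 3: S0 reads c1=0 → after 1×micro: 6; S1 reads c0=4 → after 1×micro: 0; S2 reads c2=4 → after 2×micro: 4 ⇒ (c0=6, c1=0, c2=4)
macro 4: S0 reads c1=0 → after 1×micro: 9; S1 reads c0=6 → after 1×micro: 1; S2 reads c2=4 → after 2×micro: 4 ⇒ (c0=9, c1=1, c2=4)
macro 5: S0 reads c1=1 → after 1×micro: 29/2; S1 reads c0=9 → after 1×micro: 0; S2 reads c2=4 → after 2×micro: 4 ⇒ (c0=29/2, c1=0, c2=4)
macro 6: S0 reads c1=0 → after 1×micro: 87/4; S1 reads c0=29/2 → after 1×micro: 1; S2 reads c2=4 → after 2×micro: 4 ⇒ (c0=87/4, c1=1, c2=4)

S1 state at macro-step 6 = 1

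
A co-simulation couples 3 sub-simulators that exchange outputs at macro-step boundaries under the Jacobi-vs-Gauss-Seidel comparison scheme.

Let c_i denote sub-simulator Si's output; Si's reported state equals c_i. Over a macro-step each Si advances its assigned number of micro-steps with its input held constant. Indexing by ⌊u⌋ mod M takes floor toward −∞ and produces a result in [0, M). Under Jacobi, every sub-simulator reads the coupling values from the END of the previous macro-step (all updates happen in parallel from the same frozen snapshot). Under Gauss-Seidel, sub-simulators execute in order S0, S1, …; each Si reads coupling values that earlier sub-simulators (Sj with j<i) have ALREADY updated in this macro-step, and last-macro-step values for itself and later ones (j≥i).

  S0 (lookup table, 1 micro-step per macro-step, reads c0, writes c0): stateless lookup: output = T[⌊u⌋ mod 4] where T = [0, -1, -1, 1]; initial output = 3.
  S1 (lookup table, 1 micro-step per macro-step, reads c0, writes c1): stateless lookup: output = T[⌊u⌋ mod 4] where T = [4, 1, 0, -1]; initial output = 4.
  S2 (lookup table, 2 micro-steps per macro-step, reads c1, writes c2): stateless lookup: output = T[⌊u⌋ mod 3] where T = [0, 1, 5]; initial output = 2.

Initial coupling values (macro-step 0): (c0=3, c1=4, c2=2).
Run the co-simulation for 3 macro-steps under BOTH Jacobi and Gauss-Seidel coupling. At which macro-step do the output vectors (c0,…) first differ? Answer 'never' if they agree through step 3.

first divergence at macro-step: 1

[Jacobi] macro 1: S0 reads c0=3 → after 1×micro: 1; S1 reads c0=3 → after 1×micro: -1; S2 reads c1=4 → after 2×micro: 1 ⇒ (c0=1, c1=-1, c2=1)
[Jacobi] macro 2: S0 reads c0=1 → after 1×micro: -1; S1 reads c0=1 → after 1×micro: 1; S2 reads c1=-1 → after 2×micro: 5 ⇒ (c0=-1, c1=1, c2=5)
[Jacobi] macro 3: S0 reads c0=-1 → after 1×micro: 1; S1 reads c0=-1 → after 1×micro: -1; S2 reads c1=1 → after 2×micro: 1 ⇒ (c0=1, c1=-1, c2=1)
[Gauss-Seidel] macro 1: S0 reads c0=3 → after 1×micro: 1; S1 reads c0=1 → after 1×micro: 1; S2 reads c1=1 → after 2×micro: 1 ⇒ (c0=1, c1=1, c2=1)
[Gauss-Seidel] macro 2: S0 reads c0=1 → after 1×micro: -1; S1 reads c0=-1 → after 1×micro: -1; S2 reads c1=-1 → after 2×micro: 5 ⇒ (c0=-1, c1=-1, c2=5)
[Gauss-Seidel] macro 3: S0 reads c0=-1 → after 1×micro: 1; S1 reads c0=1 → after 1×micro: 1; S2 reads c1=1 → after 2×micro: 1 ⇒ (c0=1, c1=1, c2=1)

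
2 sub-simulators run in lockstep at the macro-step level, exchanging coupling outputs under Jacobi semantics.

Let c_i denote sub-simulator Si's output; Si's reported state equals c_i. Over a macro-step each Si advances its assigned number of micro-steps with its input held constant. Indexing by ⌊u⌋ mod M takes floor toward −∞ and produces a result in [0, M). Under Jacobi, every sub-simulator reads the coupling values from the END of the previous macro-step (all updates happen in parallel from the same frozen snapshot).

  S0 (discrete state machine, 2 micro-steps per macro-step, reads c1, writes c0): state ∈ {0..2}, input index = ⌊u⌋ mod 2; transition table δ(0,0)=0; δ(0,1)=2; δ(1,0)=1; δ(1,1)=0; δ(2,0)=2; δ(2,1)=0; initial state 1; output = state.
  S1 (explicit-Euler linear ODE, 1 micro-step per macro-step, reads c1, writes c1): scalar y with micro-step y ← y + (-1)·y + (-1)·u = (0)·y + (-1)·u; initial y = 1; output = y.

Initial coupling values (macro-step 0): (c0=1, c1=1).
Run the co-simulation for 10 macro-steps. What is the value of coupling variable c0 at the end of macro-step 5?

macro 1: S0 reads c1=1 → after 2×micro: 2; S1 reads c1=1 → after 1×micro: -1 ⇒ (c0=2, c1=-1)
macro 2: S0 reads c1=-1 → after 2×micro: 2; S1 reads c1=-1 → after 1×micro: 1 ⇒ (c0=2, c1=1)
macro 3: S0 reads c1=1 → after 2×micro: 2; S1 reads c1=1 → after 1×micro: -1 ⇒ (c0=2, c1=-1)
macro 4: S0 reads c1=-1 → after 2×micro: 2; S1 reads c1=-1 → after 1×micro: 1 ⇒ (c0=2, c1=1)
macro 5: S0 reads c1=1 → after 2×micro: 2; S1 reads c1=1 → after 1×micro: -1 ⇒ (c0=2, c1=-1)
macro 6: S0 reads c1=-1 → after 2×micro: 2; S1 reads c1=-1 → after 1×micro: 1 ⇒ (c0=2, c1=1)
macro 7: S0 reads c1=1 → after 2×micro: 2; S1 reads c1=1 → after 1×micro: -1 ⇒ (c0=2, c1=-1)
macro 8: S0 reads c1=-1 → after 2×micro: 2; S1 reads c1=-1 → after 1×micro: 1 ⇒ (c0=2, c1=1)
macro 9: S0 reads c1=1 → after 2×micro: 2; S1 reads c1=1 → after 1×micro: -1 ⇒ (c0=2, c1=-1)
macro 10: S0 reads c1=-1 → after 2×micro: 2; S1 reads c1=-1 → after 1×micro: 1 ⇒ (c0=2, c1=1)

c0 at macro-step 5 = 2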